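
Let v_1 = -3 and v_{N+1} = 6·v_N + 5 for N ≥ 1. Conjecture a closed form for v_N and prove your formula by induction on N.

v_N = -2·6^(N - 1) - 1

Computing the first terms: v_1 = -3, v_2 = -13, v_3 = -73. This suggests v_N = -2·6^(N - 1) - 1.
For the base case N = 1: the formula gives -3 = -3 = v_1.
For the inductive step, assume it holds for an arbitrary p ≥ 1, so v_p = -2·6^(p - 1) - 1.
Then v_{p+1} = 6·v_p + 5 = 6·(-2·6^(p - 1) - 1) + 5 = -2·6^p - 1 = -2·6^((p+1) - 1) - 1,
which is the claimed formula at N = p+1.
This completes the induction.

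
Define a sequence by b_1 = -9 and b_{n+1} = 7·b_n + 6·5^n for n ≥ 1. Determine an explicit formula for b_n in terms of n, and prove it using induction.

b_n = -3·5^n + 6·7^(n - 1)

Computing the first terms: b_1 = -9, b_2 = -33, b_3 = -81. This suggests b_n = -3·5^n + 6·7^(n - 1).
Base case (n = 1): the formula gives -9 = -9 = b_1.
Suppose the result is true for n = r, so b_r = -3·5^r + 6·7^(r - 1).
Then b_{r+1} = 7·b_r + 6·5^r = 7·(-3·5^r + 6·7^(r - 1)) + 6·5^r = -3·5^(r + 1) + 6·7^r = -3·5^(r+1) + 6·7^((r+1) - 1),
which is the claimed formula at n = r+1.
By the principle of mathematical induction, the result holds for all n ≥ 1.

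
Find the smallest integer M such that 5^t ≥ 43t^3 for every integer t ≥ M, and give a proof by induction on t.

M = 6

At t = 5: 3125 < 5375, so the inequality fails and M ≥ 6. We prove 5^t ≥ 43t^3 for all t ≥ 6.
For the base case t = 6: 5^t = 15625 and 43t^3 = 9288, so 15625 ≥ 9288.
Suppose the result is true for t = j, so 5^j ≥ 43j^3.
Then 5^(j + 1) = 5·(5^j) ≥ 5·(43j^3).
Also, for j ≥ 6 we have 5·(43j^3) ≥ 43(j+1)^3, since 5 ≥ (1 + 1/j)^3 for all j ≥ 6.
Combining, 5^(j + 1) ≥ 43(j+1)^3.
By induction, the statement is established for all t ≥ 6.
Hence the smallest such M is 6.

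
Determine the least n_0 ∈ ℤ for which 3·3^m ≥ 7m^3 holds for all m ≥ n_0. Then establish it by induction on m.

At m = 5: 729 < 875, so the inequality fails and n_0 ≥ 6. We prove 3·3^m ≥ 7m^3 for all m ≥ 6.
Base case (m = 6): 3·3^m = 2187 and 7m^3 = 1512, so 2187 ≥ 1512.
Inductive step: suppose the statement holds for some j ≥ 6, so 3·3^j ≥ 7j^3.
Then 3·3^(j + 1) = 3·(3·3^j) ≥ 3·(7j^3).
Also, for j ≥ 6 we have 3·(7j^3) ≥ 7(j+1)^3, since 3 ≥ (1 + 1/j)^3 for all j ≥ 6.
Combining, 3·3^(j + 1) ≥ 7(j+1)^3.
This completes the induction.
Hence the smallest such n_0 is 6.

n_0 = 6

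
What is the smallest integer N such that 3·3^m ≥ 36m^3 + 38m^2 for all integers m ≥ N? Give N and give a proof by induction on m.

N = 9

At m = 8: 19683 < 20864, so the inequality fails and N ≥ 9. We prove 3·3^m ≥ 36m^3 + 38m^2 for all m ≥ 9.
For the base case m = 9: 3·3^m = 59049 and 36m^3 + 38m^2 = 29322, so 59049 ≥ 29322.
Inductive step: suppose the statement holds for some k ≥ 9, so 3·3^k ≥ 36k^3 + 38k^2.
Then 3·3^(k + 1) = 3·(3·3^k) ≥ 3·(36k^3 + 38k^2).
Also, for k ≥ 9 we have 3·(36k^3 + 38k^2) ≥ 36(k+1)^3 + 38(k+1)^2, since 3·(36k^3 + 38k^2) − (36(k+1)^3 + 38(k+1)^2) = 72k^3 - 32k^2 - 184k - 74, which is nonnegative for all k ≥ 9.
Combining, 3·3^(k + 1) ≥ 36(k+1)^3 + 38(k+1)^2.
By the principle of mathematical induction, the result holds for all m ≥ 9.
Hence the smallest such N is 9.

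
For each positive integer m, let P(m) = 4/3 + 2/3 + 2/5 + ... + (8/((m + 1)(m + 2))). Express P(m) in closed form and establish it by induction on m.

We claim P(m) = 4m/(m + 2) for all m ≥ 1.
Base case (m = 1): P(1) = 4/3, and the closed form gives 4/3. They agree.
Inductive step: assume the claim holds for m = k, so P(k) = 4k/(k + 2).
Then P(k+1) = P(k) + (8/((k + 2)(k + 3))) = (4k/(k + 2)) + (8/((k + 2)(k + 3))).
Simplifying, P(k+1) = 4(k + 1)/(k + 3) = 4(k+1)/((k+1) + 2),
which is the closed form with m = k+1.
Hence, by induction on m, the claim holds for every m ≥ 1.

P(m) = 4m/(m + 2)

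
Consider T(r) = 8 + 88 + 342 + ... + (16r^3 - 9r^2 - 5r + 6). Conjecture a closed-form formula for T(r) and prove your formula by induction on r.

T(r) = r(4r^3 + 5r^2 - 3r + 2)

We claim T(r) = r(4r^3 + 5r^2 - 3r + 2) for all r ≥ 1.
For the base case r = 1: T(1) = 8, and the closed form gives 8. They agree.
Inductive step: suppose the statement holds for some m ≥ 1, so T(m) = m(4m^3 + 5m^2 - 3m + 2).
Then T(m+1) = T(m) + (16m^3 + 39m^2 + 25m + 8) = (m(4m^3 + 5m^2 - 3m + 2)) + (16m^3 + 39m^2 + 25m + 8).
Simplifying, T(m+1) = (m + 1)(4m^3 + 17m^2 + 19m + 8) = (m+1)(4(m+1)^3 + 5(m+1)^2 - 3(m+1) + 2),
which is the closed form with r = m+1.
Hence, by induction on r, the claim holds for every r ≥ 1.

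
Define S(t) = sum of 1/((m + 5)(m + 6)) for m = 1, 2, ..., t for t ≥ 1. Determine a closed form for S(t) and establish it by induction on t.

We claim S(t) = t/(6(t + 6)) for all t ≥ 1.
When t = 1: S(1) = 1/42, and the closed form gives 1/42. They agree.
For the inductive step, assume it holds for an arbitrary m ≥ 1, so S(m) = m/(6(m + 6)).
Then S(m+1) = S(m) + (1/((m + 6)(m + 7))) = (m/(6(m + 6))) + (1/((m + 6)(m + 7))).
Simplifying, S(m+1) = (m + 1)/(6(m + 7)) = (m+1)/(6((m+1) + 6)),
which is the closed form with t = m+1.
By the principle of mathematical induction, the result holds for all t ≥ 1.

S(t) = t/(6(t + 6))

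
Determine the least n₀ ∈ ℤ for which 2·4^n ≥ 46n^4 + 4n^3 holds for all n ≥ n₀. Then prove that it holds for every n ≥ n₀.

At n = 8: 131072 < 190464, so the inequality fails and n₀ ≥ 9. We prove 2·4^n ≥ 46n^4 + 4n^3 for all n ≥ 9.
For the base case n = 9: 2·4^n = 524288 and 46n^4 + 4n^3 = 304722, so 524288 ≥ 304722.
Inductive step: suppose the statement holds for some j ≥ 9, so 2·4^j ≥ 46j^4 + 4j^3.
Then 2·4^(j + 1) = 4·(2·4^j) ≥ 4·(46j^4 + 4j^3).
Also, for j ≥ 9 we have 4·(46j^4 + 4j^3) ≥ 46(j+1)^4 + 4(j+1)^3, since 4·(46j^4 + 4j^3) − (46(j+1)^4 + 4(j+1)^3) = 138j^4 - 172j^3 - 288j^2 - 196j - 50, which is nonnegative for all j ≥ 9.
Combining, 2·4^(j + 1) ≥ 46(j+1)^4 + 4(j+1)^3.
By the principle of mathematical induction, the result holds for all n ≥ 9.
Hence the smallest such n₀ is 9.

n₀ = 9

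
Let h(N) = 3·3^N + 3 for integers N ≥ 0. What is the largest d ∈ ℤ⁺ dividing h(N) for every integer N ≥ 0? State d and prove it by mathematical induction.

d = 6

Computing the first values: h(0) = 6 and h(1) = 12; gcd(6, 12) = 6, so d ≤ 6.
We prove 6 | 3·3^N + 3 for all N ≥ 0 by induction on N.
Base step (N = 0): h(0) = 6 = 6·(1), so 6 | h(0).
Suppose the result is true for N = m, i.e. 6 | h(m). Then
h(m+1) = 3·3^(m+1) + 3 = 3·(3·3^m + 3) - 6 = 3·h(m) - 6. The first term is divisible by 6 by the inductive hypothesis, and -6 is divisible by 6. Hence 6 | h(m+1).
By induction, the statement is established for all N ≥ 0.
Therefore the largest such d is 6.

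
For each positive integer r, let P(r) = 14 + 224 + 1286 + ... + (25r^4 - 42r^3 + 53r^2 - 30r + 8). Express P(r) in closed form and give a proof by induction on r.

P(r) = r(5r^4 + 2r^3 + 5r^2 + r + 1)

We claim P(r) = r(5r^4 + 2r^3 + 5r^2 + r + 1) for all r ≥ 1.
Base step (r = 1): P(1) = 14, and the closed form gives 14. They agree.
For the inductive step, assume it holds for an arbitrary p ≥ 1, so P(p) = p(5p^4 + 2p^3 + 5p^2 + p + 1).
Then P(p+1) = P(p) + (25p^4 + 58p^3 + 77p^2 + 50p + 14) = (p(5p^4 + 2p^3 + 5p^2 + p + 1)) + (25p^4 + 58p^3 + 77p^2 + 50p + 14).
Simplifying, P(p+1) = (p + 1)(5p^4 + 22p^3 + 41p^2 + 37p + 14) = (p+1)(5(p+1)^4 + 2(p+1)^3 + 5(p+1)^2 + (p+1) + 1),
which is the closed form with r = p+1.
Hence, by induction on r, the claim holds for every r ≥ 1.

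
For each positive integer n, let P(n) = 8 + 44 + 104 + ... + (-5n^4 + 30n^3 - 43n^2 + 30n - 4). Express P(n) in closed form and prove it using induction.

P(n) = -n(n^4 - 5n^3 + n^2 - n - 4)

We claim P(n) = -n(n^4 - 5n^3 + n^2 - n - 4) for all n ≥ 1.
Base step (n = 1): P(1) = 8, and the closed form gives 8. They agree.
Suppose the result is true for n = k, so P(k) = k(-k^4 + 5k^3 - k^2 + k + 4).
Then P(k+1) = P(k) + (-5k^4 + 10k^3 + 17k^2 + 14k + 8) = (k(-k^4 + 5k^3 - k^2 + k + 4)) + (-5k^4 + 10k^3 + 17k^2 + 14k + 8).
Simplifying, P(k+1) = -(k + 1)(k^4 - k^3 - 8k^2 - 10k - 8) = -(k+1)((k+1)^4 - 5(k+1)^3 + (k+1)^2 - (k+1) - 4),
which is the closed form with n = k+1.
Hence, by induction on n, the claim holds for every n ≥ 1.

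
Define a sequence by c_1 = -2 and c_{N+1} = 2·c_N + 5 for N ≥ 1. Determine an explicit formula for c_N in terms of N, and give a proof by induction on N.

Computing the first terms: c_1 = -2, c_2 = 1, c_3 = 7. This suggests c_N = 3·2^(N - 1) - 5.
For the base case N = 1: the formula gives -2 = -2 = c_1.
For the inductive step, assume it holds for an arbitrary k ≥ 1, so c_k = 3·2^(k - 1) - 5.
Then c_{k+1} = 2·c_k + 5 = 2·(3·2^(k - 1) - 5) + 5 = 3·2^k - 5 = 3·2^((k+1) - 1) - 5,
which is the claimed formula at N = k+1.
By the principle of mathematical induction, the result holds for all N ≥ 1.

c_N = 3·2^(N - 1) - 5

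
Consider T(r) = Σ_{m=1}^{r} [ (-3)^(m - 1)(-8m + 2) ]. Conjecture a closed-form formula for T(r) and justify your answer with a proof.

We claim T(r) = 2(-3)^r·r for all r ≥ 1.
Base step (r = 1): T(1) = -6, and the closed form gives -6. They agree.
Suppose the result is true for r = m, so T(m) = 2(-3)^m·m.
Then T(m+1) = T(m) + ((-3)^m(-8m - 6)) = (2(-3)^m·m) + ((-3)^m(-8m - 6)).
Simplifying, T(m+1) = (-3)^(m + 1)(2m + 2) = 2(-3)^(m+1)·(m+1),
which is the closed form with r = m+1.
This completes the induction.

T(r) = 2(-3)^r·r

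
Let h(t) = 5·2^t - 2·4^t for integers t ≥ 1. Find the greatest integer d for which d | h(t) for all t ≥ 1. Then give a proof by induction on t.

Computing the first values: h(1) = 2 and h(2) = -12; gcd(2, -12) = 2, so d ≤ 2.
We prove 2 | 5·2^t - 2·4^t for all t ≥ 1 by induction on t.
Base case (t = 1): h(1) = 2 = 2·(1), so 2 | h(1).
Inductive step: suppose the statement holds for some m ≥ 1, i.e. 2 | h(m). Then
h(m+1) − 4·h(m) = (5·2^(m+1) - 2·4^(m+1)) − 4·(5·2^m - 2·4^m) = (5)·2^m·(2 − 4) = (-10)·2^m. Since 2 | h(m) by the inductive hypothesis, 2 | 4·h(m); and 2 | -10 since -10 = 2·-5. Therefore 2 | h(m+1).
Hence, by induction on t, the claim holds for every t ≥ 1.
Therefore the largest such d is 2.

d = 2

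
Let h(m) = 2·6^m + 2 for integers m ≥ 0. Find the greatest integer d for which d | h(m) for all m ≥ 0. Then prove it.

d = 2

Computing the first values: h(0) = 4 and h(1) = 14; gcd(4, 14) = 2, so d ≤ 2.
We prove 2 | 2·6^m + 2 for all m ≥ 0 by induction on m.
Base case (m = 0): h(0) = 4 = 2·(2), so 2 | h(0).
Inductive step: suppose the statement holds for some p ≥ 0, i.e. 2 | h(p). Then
h(p+1) = 2·6^(p+1) + 2 = 6·(2·6^p + 2) - 10 = 6·h(p) - 10. The first term is divisible by 2 by the inductive hypothesis, and -10 is divisible by 2. Hence 2 | h(p+1).
By the principle of mathematical induction, the result holds for all m ≥ 0.
Therefore the largest such d is 2.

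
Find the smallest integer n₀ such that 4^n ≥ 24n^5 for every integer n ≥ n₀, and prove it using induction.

At n = 10: 1048576 < 2400000, so the inequality fails and n₀ ≥ 11. We prove 4^n ≥ 24n^5 for all n ≥ 11.
Base case (n = 11): 4^n = 4194304 and 24n^5 = 3865224, so 4194304 ≥ 3865224.
Suppose the result is true for n = m, so 4^m ≥ 24m^5.
Then 4^(m + 1) = 4·(4^m) ≥ 4·(24m^5).
Also, for m ≥ 11 we have 4·(24m^5) ≥ 24(m+1)^5, since 4 ≥ (1 + 1/m)^5 for all m ≥ 11.
Combining, 4^(m + 1) ≥ 24(m+1)^5.
Hence, by induction on n, the claim holds for every n ≥ 11.
Hence the smallest such n₀ is 11.

n₀ = 11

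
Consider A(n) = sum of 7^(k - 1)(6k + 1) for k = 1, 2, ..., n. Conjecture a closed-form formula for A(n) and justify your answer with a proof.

A(n) = 7^n·n

We claim A(n) = 7^n·n for all n ≥ 1.
For the base case n = 1: A(1) = 7, and the closed form gives 7. They agree.
Inductive step: assume the claim holds for n = k, so A(k) = 7^k·k.
Then A(k+1) = A(k) + (7^k(6k + 7)) = (7^k·k) + (7^k(6k + 7)).
Simplifying, A(k+1) = 7^(k + 1)(k + 1) = 7^(k+1)·(k+1),
which is the closed form with n = k+1.
This completes the induction.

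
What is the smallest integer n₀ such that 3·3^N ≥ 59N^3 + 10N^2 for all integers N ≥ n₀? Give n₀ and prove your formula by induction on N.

n₀ = 9

At N = 8: 19683 < 30848, so the inequality fails and n₀ ≥ 9. We prove 3·3^N ≥ 59N^3 + 10N^2 for all N ≥ 9.
Base step (N = 9): 3·3^N = 59049 and 59N^3 + 10N^2 = 43821, so 59049 ≥ 43821.
Suppose the result is true for N = i, so 3·3^i ≥ 59i^3 + 10i^2.
Then 3·3^(i + 1) = 3·(3·3^i) ≥ 3·(59i^3 + 10i^2).
Also, for i ≥ 9 we have 3·(59i^3 + 10i^2) ≥ 59(i+1)^3 + 10(i+1)^2, since 3·(59i^3 + 10i^2) − (59(i+1)^3 + 10(i+1)^2) = 118i^3 - 157i^2 - 197i - 69, which is nonnegative for all i ≥ 9.
Combining, 3·3^(i + 1) ≥ 59(i+1)^3 + 10(i+1)^2.
Hence, by induction on N, the claim holds for every N ≥ 9.
Hence the smallest such n₀ is 9.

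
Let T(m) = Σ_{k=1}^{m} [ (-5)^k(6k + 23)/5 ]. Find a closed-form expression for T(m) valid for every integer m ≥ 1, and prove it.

We claim T(m) = (-5)^m(m + 4) - 4 for all m ≥ 1.
Base step (m = 1): T(1) = -29, and the closed form gives -29. They agree.
Suppose the result is true for m = k, so T(k) = (-5)^k(k + 4) - 4.
Then T(k+1) = T(k) + ((-5)^k(-6k - 29)) = ((-5)^k(k + 4) - 4) + ((-5)^k(-6k - 29)).
Simplifying, T(k+1) = -5(-5)^k·k - 25(-5)^k - 4 = (-5)^(k+1)((k+1) + 4) - 4,
which is the closed form with m = k+1.
This completes the induction.

T(m) = (-5)^m(m + 4) - 4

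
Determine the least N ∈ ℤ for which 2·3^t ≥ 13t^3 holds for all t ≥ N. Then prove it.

At t = 7: 4374 < 4459, so the inequality fails and N ≥ 8. We prove 2·3^t ≥ 13t^3 for all t ≥ 8.
Base step (t = 8): 2·3^t = 13122 and 13t^3 = 6656, so 13122 ≥ 6656.
Suppose the result is true for t = p, so 2·3^p ≥ 13p^3.
Then 2·3^(p + 1) = 3·(2·3^p) ≥ 3·(13p^3).
Also, for p ≥ 8 we have 3·(13p^3) ≥ 13(p+1)^3, since 3 ≥ (1 + 1/p)^3 for all p ≥ 8.
Combining, 2·3^(p + 1) ≥ 13(p+1)^3.
This completes the induction.
Hence the smallest such N is 8.

N = 8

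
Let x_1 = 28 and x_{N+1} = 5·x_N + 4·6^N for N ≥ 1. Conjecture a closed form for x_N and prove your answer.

x_N = 4·5^(N - 1) + 4·6^N

Computing the first terms: x_1 = 28, x_2 = 164, x_3 = 964. This suggests x_N = 4·5^(N - 1) + 4·6^N.
For the base case N = 1: the formula gives 28 = 28 = x_1.
For the inductive step, assume it holds for an arbitrary m ≥ 1, so x_m = 4·5^(m - 1) + 4·6^m.
Then x_{m+1} = 5·x_m + 4·6^m = 5·(4·5^(m - 1) + 4·6^m) + 4·6^m = 4·5^m + 4·6^(m + 1) = 4·5^((m+1) - 1) + 4·6^(m+1),
which is the claimed formula at N = m+1.
This completes the induction.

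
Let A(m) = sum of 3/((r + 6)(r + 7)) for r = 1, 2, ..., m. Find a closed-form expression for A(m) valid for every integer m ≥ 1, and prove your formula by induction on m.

A(m) = 3m/(7(m + 7))

We claim A(m) = 3m/(7(m + 7)) for all m ≥ 1.
Base case (m = 1): A(1) = 3/56, and the closed form gives 3/56. They agree.
Inductive step: suppose the statement holds for some r ≥ 1, so A(r) = 3r/(7(r + 7)).
Then A(r+1) = A(r) + (3/((r + 7)(r + 8))) = (3r/(7(r + 7))) + (3/((r + 7)(r + 8))).
Simplifying, A(r+1) = 3(r + 1)/(7(r + 8)) = 3(r+1)/(7((r+1) + 7)),
which is the closed form with m = r+1.
Hence, by induction on m, the claim holds for every m ≥ 1.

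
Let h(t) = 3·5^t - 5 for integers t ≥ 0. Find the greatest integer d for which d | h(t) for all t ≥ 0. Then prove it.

d = 2

Computing the first values: h(0) = -2 and h(1) = 10; gcd(-2, 10) = 2, so d ≤ 2.
We prove 2 | 3·5^t - 5 for all t ≥ 0 by induction on t.
Base case (t = 0): h(0) = -2 = 2·(-1), so 2 | h(0).
Inductive step: assume the claim holds for t = p, i.e. 2 | h(p). Then
h(p+1) = 3·5^(p+1) - 5 = 5·(3·5^p - 5) + 20 = 5·h(p) + 20. The first term is divisible by 2 by the inductive hypothesis, and 20 is divisible by 2. Hence 2 | h(p+1).
By induction, the statement is established for all t ≥ 0.
Therefore the largest such d is 2.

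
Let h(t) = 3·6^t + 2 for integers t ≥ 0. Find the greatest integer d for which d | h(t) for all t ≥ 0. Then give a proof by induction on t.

d = 5

Computing the first values: h(0) = 5 and h(1) = 20; gcd(5, 20) = 5, so d ≤ 5.
We prove 5 | 3·6^t + 2 for all t ≥ 0 by induction on t.
When t = 0: h(0) = 5 = 5·(1), so 5 | h(0).
Inductive step: assume the claim holds for t = p, i.e. 5 | h(p). Then
h(p+1) = 3·6^(p+1) + 2 = 6·(3·6^p + 2) - 10 = 6·h(p) - 10. The first term is divisible by 5 by the inductive hypothesis, and -10 is divisible by 5. Hence 5 | h(p+1).
By the principle of mathematical induction, the result holds for all t ≥ 0.
Therefore the largest such d is 5.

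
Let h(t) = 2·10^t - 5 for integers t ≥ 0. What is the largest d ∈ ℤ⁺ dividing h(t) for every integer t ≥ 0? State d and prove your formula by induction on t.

d = 3

Computing the first values: h(0) = -3 and h(1) = 15; gcd(-3, 15) = 3, so d ≤ 3.
We prove 3 | 2·10^t - 5 for all t ≥ 0 by induction on t.
Base case (t = 0): h(0) = -3 = 3·(-1), so 3 | h(0).
Suppose the result is true for t = i, i.e. 3 | h(i). Then
h(i+1) = 2·10^(i+1) - 5 = 10·(2·10^i - 5) + 45 = 10·h(i) + 45. The first term is divisible by 3 by the inductive hypothesis, and 45 is divisible by 3. Hence 3 | h(i+1).
By the principle of mathematical induction, the result holds for all t ≥ 0.
Therefore the largest such d is 3.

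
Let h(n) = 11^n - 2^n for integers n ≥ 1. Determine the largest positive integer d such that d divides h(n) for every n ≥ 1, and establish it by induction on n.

d = 9

Computing the first values: h(1) = 9 and h(2) = 117; gcd(9, 117) = 9, so d ≤ 9.
We prove 9 | 11^n - 2^n for all n ≥ 1 by induction on n.
Base case (n = 1): h(1) = 9 = 9·(1), so 9 | h(1).
Inductive step: assume the claim holds for n = r, i.e. 9 | h(r). Then
11^{r+1} − 2^{r+1} = 11·11^r − 2·2^r = 11·(11^r − 2^r) + (9)·2^r. The first term is divisible by 9 by the inductive hypothesis, and the second term (9)·2^r is divisible by 9 since 9 | 9. Hence 9 | h(r+1).
By the principle of mathematical induction, the result holds for all n ≥ 1.
Therefore the largest such d is 9.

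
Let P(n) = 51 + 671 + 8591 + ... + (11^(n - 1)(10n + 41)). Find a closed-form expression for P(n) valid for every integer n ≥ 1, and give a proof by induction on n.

P(n) = 11^n(n + 4) - 4

We claim P(n) = 11^n(n + 4) - 4 for all n ≥ 1.
When n = 1: P(1) = 51, and the closed form gives 51. They agree.
Suppose the result is true for n = k, so P(k) = 11^k(k + 4) - 4.
Then P(k+1) = P(k) + (11^k(10k + 51)) = (11^k(k + 4) - 4) + (11^k(10k + 51)).
Simplifying, P(k+1) = 11·11^k·k + 55·11^k - 4 = 11^(k+1)((k+1) + 4) - 4,
which is the closed form with n = k+1.
Hence, by induction on n, the claim holds for every n ≥ 1.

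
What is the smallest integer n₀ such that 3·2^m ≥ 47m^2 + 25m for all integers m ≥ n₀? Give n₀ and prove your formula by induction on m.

At m = 10: 3072 < 4950, so the inequality fails and n₀ ≥ 11. We prove 3·2^m ≥ 47m^2 + 25m for all m ≥ 11.
Base step (m = 11): 3·2^m = 6144 and 47m^2 + 25m = 5962, so 6144 ≥ 5962.
Suppose the result is true for m = k, so 3·2^k ≥ 47k^2 + 25k.
Then 3·2^(k + 1) = 2·(3·2^k) ≥ 2·(47k^2 + 25k).
Also, for k ≥ 11 we have 2·(47k^2 + 25k) ≥ 47(k+1)^2 + 25(k+1), since 2·(47k^2 + 25k) − (47(k+1)^2 + 25(k+1)) = 47k^2 - 69k - 72, which is nonnegative for all k ≥ 11.
Combining, 3·2^(k + 1) ≥ 47(k+1)^2 + 25(k+1).
Hence, by induction on m, the claim holds for every m ≥ 11.
Hence the smallest such n₀ is 11.

n₀ = 11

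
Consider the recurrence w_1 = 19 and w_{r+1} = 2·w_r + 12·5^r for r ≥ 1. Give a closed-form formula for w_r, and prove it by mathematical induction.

w_r = -2^(r - 1) + 4·5^r

Computing the first terms: w_1 = 19, w_2 = 98, w_3 = 496. This suggests w_r = -2^(r - 1) + 4·5^r.
For the base case r = 1: the formula gives 19 = 19 = w_1.
For the inductive step, assume it holds for an arbitrary m ≥ 1, so w_m = -2^(m - 1) + 4·5^m.
Then w_{m+1} = 2·w_m + 12·5^m = 2·(-2^(m - 1) + 4·5^m) + 12·5^m = -2^m + 4·5^(m + 1) = -2^((m+1) - 1) + 4·5^(m+1),
which is the claimed formula at r = m+1.
This completes the induction.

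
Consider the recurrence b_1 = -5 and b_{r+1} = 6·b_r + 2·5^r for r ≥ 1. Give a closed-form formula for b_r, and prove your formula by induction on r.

b_r = -2·5^r + 5·6^(r - 1)

Computing the first terms: b_1 = -5, b_2 = -20, b_3 = -70. This suggests b_r = -2·5^r + 5·6^(r - 1).
Base step (r = 1): the formula gives -5 = -5 = b_1.
For the inductive step, assume it holds for an arbitrary p ≥ 1, so b_p = -2·5^p + 5·6^(p - 1).
Then b_{p+1} = 6·b_p + 2·5^p = 6·(-2·5^p + 5·6^(p - 1)) + 2·5^p = -2·5^(p + 1) + 5·6^p = -2·5^(p+1) + 5·6^((p+1) - 1),
which is the claimed formula at r = p+1.
By induction, the statement is established for all r ≥ 1.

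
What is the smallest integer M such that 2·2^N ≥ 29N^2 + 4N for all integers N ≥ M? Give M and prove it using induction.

M = 11

At N = 10: 2048 < 2940, so the inequality fails and M ≥ 11. We prove 2·2^N ≥ 29N^2 + 4N for all N ≥ 11.
For the base case N = 11: 2·2^N = 4096 and 29N^2 + 4N = 3553, so 4096 ≥ 3553.
Inductive step: assume the claim holds for N = m, so 2·2^m ≥ 29m^2 + 4m.
Then 2·2^(m + 1) = 2·(2·2^m) ≥ 2·(29m^2 + 4m).
Also, for m ≥ 11 we have 2·(29m^2 + 4m) ≥ 29(m+1)^2 + 4(m+1), since 2·(29m^2 + 4m) − (29(m+1)^2 + 4(m+1)) = 29m^2 - 54m - 33, which is nonnegative for all m ≥ 11.
Combining, 2·2^(m + 1) ≥ 29(m+1)^2 + 4(m+1).
By induction, the statement is established for all N ≥ 11.
Hence the smallest such M is 11.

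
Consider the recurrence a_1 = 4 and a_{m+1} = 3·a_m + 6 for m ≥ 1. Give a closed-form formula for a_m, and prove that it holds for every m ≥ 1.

Computing the first terms: a_1 = 4, a_2 = 18, a_3 = 60. This suggests a_m = 7·3^(m - 1) - 3.
Base case (m = 1): the formula gives 4 = 4 = a_1.
For the inductive step, assume it holds for an arbitrary i ≥ 1, so a_i = 7·3^(i - 1) - 3.
Then a_{i+1} = 3·a_i + 6 = 3·(7·3^(i - 1) - 3) + 6 = 7·3^i - 3 = 7·3^((i+1) - 1) - 3,
which is the claimed formula at m = i+1.
By induction, the statement is established for all m ≥ 1.

a_m = 7·3^(m - 1) - 3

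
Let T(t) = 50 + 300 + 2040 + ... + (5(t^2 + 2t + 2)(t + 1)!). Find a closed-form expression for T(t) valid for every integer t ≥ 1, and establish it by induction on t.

T(t) = (5t + 5)(t + 2)! - 10

We claim T(t) = (5t + 5)(t + 2)! - 10 for all t ≥ 1.
Base case (t = 1): T(1) = 50, and the closed form gives 50. They agree.
Suppose the result is true for t = r, so T(r) = (5r + 5)(r + 2)! - 10.
Then T(r+1) = T(r) + (5(r^2 + 4r + 5)(r + 2)!) = ((5r + 5)(r + 2)! - 10) + (5(r^2 + 4r + 5)(r + 2)!).
Simplifying, T(r+1) = (5(r+1) + 5)((r+1) + 2)! - 10,
which is the closed form with t = r+1.
This completes the induction.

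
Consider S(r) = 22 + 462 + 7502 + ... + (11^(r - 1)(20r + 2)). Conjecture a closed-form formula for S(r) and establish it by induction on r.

S(r) = 2·11^r·r

We claim S(r) = 2·11^r·r for all r ≥ 1.
When r = 1: S(1) = 22, and the closed form gives 22. They agree.
Suppose the result is true for r = j, so S(j) = 2·11^j·j.
Then S(j+1) = S(j) + (11^j(20j + 22)) = (2·11^j·j) + (11^j(20j + 22)).
Simplifying, S(j+1) = 22·11^j(j + 1) = 2·11^(j+1)·(j+1),
which is the closed form with r = j+1.
Hence, by induction on r, the claim holds for every r ≥ 1.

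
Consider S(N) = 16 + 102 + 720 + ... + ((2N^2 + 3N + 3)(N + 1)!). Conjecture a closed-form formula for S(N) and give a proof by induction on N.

S(N) = (2N + 1)(N + 2)! - 2

We claim S(N) = (2N + 1)(N + 2)! - 2 for all N ≥ 1.
Base step (N = 1): S(1) = 16, and the closed form gives 16. They agree.
For the inductive step, assume it holds for an arbitrary p ≥ 1, so S(p) = (2p + 1)(p + 2)! - 2.
Then S(p+1) = S(p) + ((2p^2 + 7p + 8)(p + 2)!) = ((2p + 1)(p + 2)! - 2) + ((2p^2 + 7p + 8)(p + 2)!).
Simplifying, S(p+1) = (2(p+1) + 1)((p+1) + 2)! - 2,
which is the closed form with N = p+1.
Hence, by induction on N, the claim holds for every N ≥ 1.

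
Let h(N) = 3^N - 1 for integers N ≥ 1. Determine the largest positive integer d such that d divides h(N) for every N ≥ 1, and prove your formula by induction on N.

Computing the first values: h(1) = 2 and h(2) = 8; gcd(2, 8) = 2, so d ≤ 2.
We prove 2 | 3^N - 1 for all N ≥ 1 by induction on N.
For the base case N = 1: h(1) = 2 = 2·(1), so 2 | h(1).
Suppose the result is true for N = i, i.e. 2 | h(i). Then
3^{i+1} − 1^{i+1} = 3·3^i − 1·1^i = 3·(3^i − 1^i) + (2)·1^i. The first term is divisible by 2 by the inductive hypothesis, and the second term (2)·1^i is divisible by 2 since 2 | 2. Hence 2 | h(i+1).
Hence, by induction on N, the claim holds for every N ≥ 1.
Therefore the largest such d is 2.

d = 2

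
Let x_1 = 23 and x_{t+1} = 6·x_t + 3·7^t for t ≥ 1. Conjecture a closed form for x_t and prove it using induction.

x_t = 2·6^(t - 1) + 3·7^t

Computing the first terms: x_1 = 23, x_2 = 159, x_3 = 1101. This suggests x_t = 2·6^(t - 1) + 3·7^t.
When t = 1: the formula gives 23 = 23 = x_1.
Suppose the result is true for t = k, so x_k = 2·6^(k - 1) + 3·7^k.
Then x_{k+1} = 6·x_k + 3·7^k = 6·(2·6^(k - 1) + 3·7^k) + 3·7^k = 2·6^k + 3·7^(k + 1) = 2·6^((k+1) - 1) + 3·7^(k+1),
which is the claimed formula at t = k+1.
By induction, the statement is established for all t ≥ 1.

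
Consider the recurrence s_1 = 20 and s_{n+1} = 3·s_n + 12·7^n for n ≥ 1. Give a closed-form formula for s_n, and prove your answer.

s_n = -3^(n - 1) + 3·7^n

Computing the first terms: s_1 = 20, s_2 = 144, s_3 = 1020. This suggests s_n = -3^(n - 1) + 3·7^n.
When n = 1: the formula gives 20 = 20 = s_1.
For the inductive step, assume it holds for an arbitrary m ≥ 1, so s_m = -3^(m - 1) + 3·7^m.
Then s_{m+1} = 3·s_m + 12·7^m = 3·(-3^(m - 1) + 3·7^m) + 12·7^m = -3^m + 3·7^(m + 1) = -3^((m+1) - 1) + 3·7^(m+1),
which is the claimed formula at n = m+1.
By the principle of mathematical induction, the result holds for all n ≥ 1.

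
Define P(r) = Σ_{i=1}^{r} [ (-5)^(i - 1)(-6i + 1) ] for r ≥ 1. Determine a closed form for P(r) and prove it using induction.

We claim P(r) = (-5)^r·r for all r ≥ 1.
Base case (r = 1): P(1) = -5, and the closed form gives -5. They agree.
Inductive step: suppose the statement holds for some i ≥ 1, so P(i) = (-5)^i·i.
Then P(i+1) = P(i) + ((-5)^i(-6i - 5)) = ((-5)^i·i) + ((-5)^i(-6i - 5)).
Simplifying, P(i+1) = (-5)^(i + 1)(i + 1) = (-5)^(i+1)·(i+1),
which is the closed form with r = i+1.
By the principle of mathematical induction, the result holds for all r ≥ 1.

P(r) = (-5)^r·r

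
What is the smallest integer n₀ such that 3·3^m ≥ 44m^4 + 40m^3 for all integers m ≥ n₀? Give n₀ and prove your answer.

At m = 11: 531441 < 697444, so the inequality fails and n₀ ≥ 12. We prove 3·3^m ≥ 44m^4 + 40m^3 for all m ≥ 12.
When m = 12: 3·3^m = 1594323 and 44m^4 + 40m^3 = 981504, so 1594323 ≥ 981504.
Suppose the result is true for m = i, so 3·3^i ≥ 44i^4 + 40i^3.
Then 3·3^(i + 1) = 3·(3·3^i) ≥ 3·(44i^4 + 40i^3).
Also, for i ≥ 12 we have 3·(44i^4 + 40i^3) ≥ 44(i+1)^4 + 40(i+1)^3, since 3·(44i^4 + 40i^3) − (44(i+1)^4 + 40(i+1)^3) = 88i^4 - 96i^3 - 384i^2 - 296i - 84, which is nonnegative for all i ≥ 12.
Combining, 3·3^(i + 1) ≥ 44(i+1)^4 + 40(i+1)^3.
Hence, by induction on m, the claim holds for every m ≥ 12.
Hence the smallest such n₀ is 12.

n₀ = 12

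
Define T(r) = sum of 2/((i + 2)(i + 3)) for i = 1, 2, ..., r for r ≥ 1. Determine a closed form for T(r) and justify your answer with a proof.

T(r) = 2r/(3(r + 3))

We claim T(r) = 2r/(3(r + 3)) for all r ≥ 1.
Base case (r = 1): T(1) = 1/6, and the closed form gives 1/6. They agree.
For the inductive step, assume it holds for an arbitrary i ≥ 1, so T(i) = 2i/(3(i + 3)).
Then T(i+1) = T(i) + (2/((i + 3)(i + 4))) = (2i/(3(i + 3))) + (2/((i + 3)(i + 4))).
Simplifying, T(i+1) = 2(i + 1)/(3(i + 4)) = 2(i+1)/(3((i+1) + 3)),
which is the closed form with r = i+1.
By induction, the statement is established for all r ≥ 1.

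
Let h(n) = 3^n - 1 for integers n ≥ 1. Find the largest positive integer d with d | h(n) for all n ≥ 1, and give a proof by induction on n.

d = 2

Computing the first values: h(1) = 2 and h(2) = 8; gcd(2, 8) = 2, so d ≤ 2.
We prove 2 | 3^n - 1 for all n ≥ 1 by induction on n.
Base step (n = 1): h(1) = 2 = 2·(1), so 2 | h(1).
Inductive step: suppose the statement holds for some k ≥ 1, i.e. 2 | h(k). Then
3^{k+1} − 1^{k+1} = 3·3^k − 1·1^k = 3·(3^k − 1^k) + (2)·1^k. The first term is divisible by 2 by the inductive hypothesis, and the second term (2)·1^k is divisible by 2 since 2 | 2. Hence 2 | h(k+1).
Hence, by induction on n, the claim holds for every n ≥ 1.
Therefore the largest such d is 2.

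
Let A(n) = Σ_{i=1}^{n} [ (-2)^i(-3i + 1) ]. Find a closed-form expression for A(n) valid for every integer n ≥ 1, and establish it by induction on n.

We claim A(n) = (-2)^(n + 1)n for all n ≥ 1.
Base step (n = 1): A(1) = 4, and the closed form gives 4. They agree.
Inductive step: assume the claim holds for n = i, so A(i) = (-2)^(i + 1)i.
Then A(i+1) = A(i) + (2(-2)^i(3i + 2)) = ((-2)^(i + 1)i) + (2(-2)^i(3i + 2)).
Simplifying, A(i+1) = (-2)^(i + 2)(i + 1) = (-2)^((i+1) + 1)(i+1),
which is the closed form with n = i+1.
By the principle of mathematical induction, the result holds for all n ≥ 1.

A(n) = (-2)^(n + 1)n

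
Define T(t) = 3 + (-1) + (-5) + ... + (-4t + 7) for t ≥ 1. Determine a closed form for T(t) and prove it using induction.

We claim T(t) = -t(2t - 5) for all t ≥ 1.
When t = 1: T(1) = 3, and the closed form gives 3. They agree.
Suppose the result is true for t = k, so T(k) = k(-2k + 5).
Then T(k+1) = T(k) + (-4k + 3) = (k(-2k + 5)) + (-4k + 3).
Simplifying, T(k+1) = -(k + 1)(2k - 3) = -(k+1)(2(k+1) - 5),
which is the closed form with t = k+1.
By induction, the statement is established for all t ≥ 1.

T(t) = -t(2t - 5)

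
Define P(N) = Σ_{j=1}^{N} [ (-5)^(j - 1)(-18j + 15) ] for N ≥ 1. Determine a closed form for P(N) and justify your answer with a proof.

P(N) = (-5)^N(3N - 2) + 2

We claim P(N) = (-5)^N(3N - 2) + 2 for all N ≥ 1.
Base step (N = 1): P(1) = -3, and the closed form gives -3. They agree.
Suppose the result is true for N = j, so P(j) = (-5)^j(3j - 2) + 2.
Then P(j+1) = P(j) + ((-5)^j(-18j - 3)) = ((-5)^j(3j - 2) + 2) + ((-5)^j(-18j - 3)).
Simplifying, P(j+1) = -15(-5)^j·j - 5(-5)^j + 2 = (-5)^(j+1)(3(j+1) - 2) + 2,
which is the closed form with N = j+1.
By induction, the statement is established for all N ≥ 1.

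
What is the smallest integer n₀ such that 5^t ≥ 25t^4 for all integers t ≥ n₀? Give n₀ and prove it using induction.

n₀ = 7

At t = 6: 15625 < 32400, so the inequality fails and n₀ ≥ 7. We prove 5^t ≥ 25t^4 for all t ≥ 7.
When t = 7: 5^t = 78125 and 25t^4 = 60025, so 78125 ≥ 60025.
Inductive step: suppose the statement holds for some i ≥ 7, so 5^i ≥ 25i^4.
Then 5^(i + 1) = 5·(5^i) ≥ 5·(25i^4).
Also, for i ≥ 7 we have 5·(25i^4) ≥ 25(i+1)^4, since 5 ≥ (1 + 1/i)^4 for all i ≥ 7.
Combining, 5^(i + 1) ≥ 25(i+1)^4.
By induction, the statement is established for all t ≥ 7.
Hence the smallest such n₀ is 7.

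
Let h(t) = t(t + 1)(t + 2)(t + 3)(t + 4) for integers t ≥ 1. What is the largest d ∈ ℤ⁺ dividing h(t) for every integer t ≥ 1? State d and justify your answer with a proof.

d = 120

Computing the first values: h(1) = 120 and h(2) = 720; gcd(120, 720) = 120, so d ≤ 120.
We prove 120 | t(t + 1)(t + 2)(t + 3)(t + 4) for all t ≥ 1 by induction on t.
For the base case t = 1: h(1) = 120 = 120·(1), so 120 | h(1).
Inductive step: suppose the statement holds for some r ≥ 1, i.e. 120 | h(r). Then
h(r+1) − h(r) = (r+1)·(r+2)·(r+3)·(r+4)·(r+5) − r·(r+1)·(r+2)·(r+3)·(r+4) = (r+1)·(r+2)·(r+3)·(r+4)·[(r+5) − r] = 5·(r+1)·(r+2)·(r+3)·(r+4). The product of 4 consecutive integers is divisible by (4)! = 24, so h(r+1) − h(r) is divisible by 5·24 = 120. By the inductive hypothesis 120 | h(r), hence 120 | h(r+1).
This completes the induction.
Therefore the largest such d is 120.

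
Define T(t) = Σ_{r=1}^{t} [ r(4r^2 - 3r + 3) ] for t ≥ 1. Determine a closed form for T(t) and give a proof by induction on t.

T(t) = t(t + 1)(t^2 + 1)

We claim T(t) = t(t + 1)(t^2 + 1) for all t ≥ 1.
Base case (t = 1): T(1) = 4, and the closed form gives 4. They agree.
Inductive step: suppose the statement holds for some r ≥ 1, so T(r) = r(r^3 + r^2 + r + 1).
Then T(r+1) = T(r) + (-(r + 1)(3r - 4(r + 1)^2)) = (r(r^3 + r^2 + r + 1)) + (-(r + 1)(3r - 4(r + 1)^2)).
Simplifying, T(r+1) = (r + 1)(r + 2)(r^2 + 2r + 2) = (r+1)((r+1) + 1)((r+1)^2 + 1),
which is the closed form with t = r+1.
This completes the induction.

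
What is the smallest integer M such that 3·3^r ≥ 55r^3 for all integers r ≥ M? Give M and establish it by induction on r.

M = 9

At r = 8: 19683 < 28160, so the inequality fails and M ≥ 9. We prove 3·3^r ≥ 55r^3 for all r ≥ 9.
Base step (r = 9): 3·3^r = 59049 and 55r^3 = 40095, so 59049 ≥ 40095.
Suppose the result is true for r = p, so 3·3^p ≥ 55p^3.
Then 3·3^(p + 1) = 3·(3·3^p) ≥ 3·(55p^3).
Also, for p ≥ 9 we have 3·(55p^3) ≥ 55(p+1)^3, since 3 ≥ (1 + 1/p)^3 for all p ≥ 9.
Combining, 3·3^(p + 1) ≥ 55(p+1)^3.
This completes the induction.
Hence the smallest such M is 9.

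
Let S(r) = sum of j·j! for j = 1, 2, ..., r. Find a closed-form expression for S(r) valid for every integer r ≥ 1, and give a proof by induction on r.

We claim S(r) = (r + 1)! - 1 for all r ≥ 1.
For the base case r = 1: S(1) = 1, and the closed form gives 1. They agree.
Suppose the result is true for r = j, so S(j) = (j + 1)! - 1.
Then S(j+1) = S(j) + ((j + 1)(j + 1)!) = ((j + 1)! - 1) + ((j + 1)(j + 1)!).
Simplifying, S(j+1) = ((j+1) + 1)! - 1,
which is the closed form with r = j+1.
By the principle of mathematical induction, the result holds for all r ≥ 1.

S(r) = (r + 1)! - 1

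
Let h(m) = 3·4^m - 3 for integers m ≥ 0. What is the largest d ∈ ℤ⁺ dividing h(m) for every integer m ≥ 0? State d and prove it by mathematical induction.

Computing the first values: h(0) = 0 and h(1) = 9; gcd(0, 9) = 9, so d ≤ 9.
We prove 9 | 3·4^m - 3 for all m ≥ 0 by induction on m.
When m = 0: h(0) = 0 = 9·(0), so 9 | h(0).
Inductive step: assume the claim holds for m = k, i.e. 9 | h(k). Then
h(k+1) = 3·4^(k+1) - 3 = 4·(3·4^k - 3) + 9 = 4·h(k) + 9. The first term is divisible by 9 by the inductive hypothesis, and 9 is divisible by 9. Hence 9 | h(k+1).
By the principle of mathematical induction, the result holds for all m ≥ 0.
Therefore the largest such d is 9.

d = 9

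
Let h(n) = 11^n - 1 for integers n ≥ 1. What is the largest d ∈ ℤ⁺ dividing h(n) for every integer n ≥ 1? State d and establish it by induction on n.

d = 10

Computing the first values: h(1) = 10 and h(2) = 120; gcd(10, 120) = 10, so d ≤ 10.
We prove 10 | 11^n - 1 for all n ≥ 1 by induction on n.
Base step (n = 1): h(1) = 10 = 10·(1), so 10 | h(1).
For the inductive step, assume it holds for an arbitrary r ≥ 1, i.e. 10 | h(r). Then
11^{r+1} − 1^{r+1} = 11·11^r − 1·1^r = 11·(11^r − 1^r) + (10)·1^r. The first term is divisible by 10 by the inductive hypothesis, and the second term (10)·1^r is divisible by 10 since 10 | 10. Hence 10 | h(r+1).
This completes the induction.
Therefore the largest such d is 10.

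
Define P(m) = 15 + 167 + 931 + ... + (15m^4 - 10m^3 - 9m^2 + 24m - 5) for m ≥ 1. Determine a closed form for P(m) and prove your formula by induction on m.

We claim P(m) = m(3m^4 + 5m^3 - 3m^2 + 5m + 5) for all m ≥ 1.
Base step (m = 1): P(1) = 15, and the closed form gives 15. They agree.
For the inductive step, assume it holds for an arbitrary r ≥ 1, so P(r) = r(3r^4 + 5r^3 - 3r^2 + 5r + 5).
Then P(r+1) = P(r) + (15r^4 + 50r^3 + 51r^2 + 36r + 15) = (r(3r^4 + 5r^3 - 3r^2 + 5r + 5)) + (15r^4 + 50r^3 + 51r^2 + 36r + 15).
Simplifying, P(r+1) = (r + 1)(3r^4 + 17r^3 + 30r^2 + 26r + 15) = (r+1)(3(r+1)^4 + 5(r+1)^3 - 3(r+1)^2 + 5(r+1) + 5),
which is the closed form with m = r+1.
Hence, by induction on m, the claim holds for every m ≥ 1.

P(m) = m(3m^4 + 5m^3 - 3m^2 + 5m + 5)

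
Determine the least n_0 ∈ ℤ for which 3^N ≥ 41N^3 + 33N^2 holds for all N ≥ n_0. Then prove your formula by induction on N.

n_0 = 10

At N = 9: 19683 < 32562, so the inequality fails and n_0 ≥ 10. We prove 3^N ≥ 41N^3 + 33N^2 for all N ≥ 10.
For the base case N = 10: 3^N = 59049 and 41N^3 + 33N^2 = 44300, so 59049 ≥ 44300.
Inductive step: suppose the statement holds for some p ≥ 10, so 3^p ≥ 41p^3 + 33p^2.
Then 3^(p + 1) = 3·(3^p) ≥ 3·(41p^3 + 33p^2).
Also, for p ≥ 10 we have 3·(41p^3 + 33p^2) ≥ 41(p+1)^3 + 33(p+1)^2, since 3·(41p^3 + 33p^2) − (41(p+1)^3 + 33(p+1)^2) = 82p^3 - 57p^2 - 189p - 74, which is nonnegative for all p ≥ 10.
Combining, 3^(p + 1) ≥ 41(p+1)^3 + 33(p+1)^2.
By the principle of mathematical induction, the result holds for all N ≥ 10.
Hence the smallest such n_0 is 10.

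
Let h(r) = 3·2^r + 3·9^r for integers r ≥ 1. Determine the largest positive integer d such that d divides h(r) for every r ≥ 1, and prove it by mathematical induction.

d = 3

Computing the first values: h(1) = 33 and h(2) = 255; gcd(33, 255) = 3, so d ≤ 3.
We prove 3 | 3·2^r + 3·9^r for all r ≥ 1 by induction on r.
For the base case r = 1: h(1) = 33 = 3·(11), so 3 | h(1).
Inductive step: suppose the statement holds for some j ≥ 1, i.e. 3 | h(j). Then
h(j+1) − 9·h(j) = (3·2^(j+1) + 3·9^(j+1)) − 9·(3·2^j + 3·9^j) = (3)·2^j·(2 − 9) = (-21)·2^j. Since 3 | h(j) by the inductive hypothesis, 3 | 9·h(j); and 3 | -21 since -21 = 3·-7. Therefore 3 | h(j+1).
By induction, the statement is established for all r ≥ 1.
Therefore the largest such d is 3.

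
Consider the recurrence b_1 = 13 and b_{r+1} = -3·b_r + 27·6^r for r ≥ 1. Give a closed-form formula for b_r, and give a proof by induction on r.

Computing the first terms: b_1 = 13, b_2 = 123, b_3 = 603. This suggests b_r = -5(-3)^(r - 1) + 3·6^r.
Base case (r = 1): the formula gives 13 = 13 = b_1.
Suppose the result is true for r = j, so b_j = -5(-3)^(j - 1) + 3·6^j.
Then b_{j+1} = -3·b_j + 27·6^j = -3·(-5(-3)^(j - 1) + 3·6^j) + 27·6^j = -5(-3)^j + 3·6^(j + 1) = -5(-3)^((j+1) - 1) + 3·6^(j+1),
which is the claimed formula at r = j+1.
Hence, by induction on r, the claim holds for every r ≥ 1.

b_r = -5(-3)^(r - 1) + 3·6^r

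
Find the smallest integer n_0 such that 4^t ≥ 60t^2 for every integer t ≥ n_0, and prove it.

n_0 = 6

At t = 5: 1024 < 1500, so the inequality fails and n_0 ≥ 6. We prove 4^t ≥ 60t^2 for all t ≥ 6.
When t = 6: 4^t = 4096 and 60t^2 = 2160, so 4096 ≥ 2160.
For the inductive step, assume it holds for an arbitrary m ≥ 6, so 4^m ≥ 60m^2.
Then 4^(m + 1) = 4·(4^m) ≥ 4·(60m^2).
Also, for m ≥ 6 we have 4·(60m^2) ≥ 60(m+1)^2, since 4 ≥ (1 + 1/m)^2 for all m ≥ 6.
Combining, 4^(m + 1) ≥ 60(m+1)^2.
Hence, by induction on t, the claim holds for every t ≥ 6.
Hence the smallest such n_0 is 6.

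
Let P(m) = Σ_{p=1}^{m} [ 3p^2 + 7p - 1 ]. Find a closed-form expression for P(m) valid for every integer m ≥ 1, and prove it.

We claim P(m) = m(m^2 + 5m + 3) for all m ≥ 1.
For the base case m = 1: P(1) = 9, and the closed form gives 9. They agree.
For the inductive step, assume it holds for an arbitrary p ≥ 1, so P(p) = p(p^2 + 5p + 3).
Then P(p+1) = P(p) + (3p^2 + 13p + 9) = (p(p^2 + 5p + 3)) + (3p^2 + 13p + 9).
Simplifying, P(p+1) = (p + 1)(p^2 + 7p + 9) = (p+1)((p+1)^2 + 5(p+1) + 3),
which is the closed form with m = p+1.
By induction, the statement is established for all m ≥ 1.

P(m) = m(m^2 + 5m + 3)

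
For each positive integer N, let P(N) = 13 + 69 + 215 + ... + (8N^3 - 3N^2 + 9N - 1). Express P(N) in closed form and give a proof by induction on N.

We claim P(N) = N(2N^3 + 3N^2 + 5N + 3) for all N ≥ 1.
When N = 1: P(1) = 13, and the closed form gives 13. They agree.
For the inductive step, assume it holds for an arbitrary m ≥ 1, so P(m) = m(2m^3 + 3m^2 + 5m + 3).
Then P(m+1) = P(m) + (8m^3 + 21m^2 + 27m + 13) = (m(2m^3 + 3m^2 + 5m + 3)) + (8m^3 + 21m^2 + 27m + 13).
Simplifying, P(m+1) = (m + 1)(2m^3 + 9m^2 + 17m + 13) = (m+1)(2(m+1)^3 + 3(m+1)^2 + 5(m+1) + 3),
which is the closed form with N = m+1.
Hence, by induction on N, the claim holds for every N ≥ 1.

P(N) = N(2N^3 + 3N^2 + 5N + 3)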